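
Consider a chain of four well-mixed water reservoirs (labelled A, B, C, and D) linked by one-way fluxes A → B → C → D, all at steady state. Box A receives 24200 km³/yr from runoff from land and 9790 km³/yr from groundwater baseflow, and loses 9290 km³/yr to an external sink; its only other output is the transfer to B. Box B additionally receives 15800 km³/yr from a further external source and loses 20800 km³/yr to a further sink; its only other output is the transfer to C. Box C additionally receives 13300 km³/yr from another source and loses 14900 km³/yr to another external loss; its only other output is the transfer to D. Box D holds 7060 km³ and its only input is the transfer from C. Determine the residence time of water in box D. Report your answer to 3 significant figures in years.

0.390 yr

Box A: F(A→B) = (24200 + 9790) − 9290 = 24700 km³/yr.
Box B: F(B→C) = (24700 + 15800) − 20800 = 19700 km³/yr.
Box C: F(C→D) = (19700 + 13300) − 14900 = 18100 km³/yr.
Box D throughput = its input = 18100 km³/yr; τ = 7060 / 18100 = 0.3901 yr.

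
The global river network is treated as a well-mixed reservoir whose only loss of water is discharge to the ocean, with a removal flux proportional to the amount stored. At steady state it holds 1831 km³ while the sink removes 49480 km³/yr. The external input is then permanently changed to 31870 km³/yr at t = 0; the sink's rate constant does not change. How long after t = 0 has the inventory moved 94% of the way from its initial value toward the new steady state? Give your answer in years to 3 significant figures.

τ = M₀/F₀ = 1831/49480 = 0.03700 yr.
The remaining gap fraction is e^(−t/τ); 94% covered ⇒ e^(−t/τ) = 0.0600.
t = −τ ln(0.0600) = 0.03700 × 2.813 = 0.1041 yr.

0.104 yr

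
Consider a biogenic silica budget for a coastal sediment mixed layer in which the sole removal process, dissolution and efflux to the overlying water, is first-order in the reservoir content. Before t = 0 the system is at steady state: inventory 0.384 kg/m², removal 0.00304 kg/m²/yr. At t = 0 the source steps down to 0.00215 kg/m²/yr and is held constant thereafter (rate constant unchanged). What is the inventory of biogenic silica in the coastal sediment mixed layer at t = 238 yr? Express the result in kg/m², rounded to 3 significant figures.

0.289 kg/m²

The sink rate constant is k = F₀/M₀ = 0.00304/0.384 = 0.007917 yr⁻¹.
Solving dM/dt = F₁ − kM with M(0) = M₀ gives M(t) = F₁/k + (M₀ − F₁/k)·e^(−kt).
F₁/k = 0.00215/0.007917 = 0.27158 kg/m²; kt = 0.007917 × 238 = 1.884, e^(−kt) = 0.1520.
M(238) = 0.27158 + (0.384 − 0.27158) × 0.1520 = 0.27158 + 0.01708 = 0.28866 kg/m².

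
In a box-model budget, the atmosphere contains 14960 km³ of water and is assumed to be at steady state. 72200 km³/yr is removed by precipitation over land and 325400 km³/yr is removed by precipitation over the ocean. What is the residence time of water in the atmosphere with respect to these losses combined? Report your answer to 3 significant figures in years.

Total removal = 72200 + 325400 = 397600 km³/yr.
τ = M / ΣF_out = 14960 / 397600 = 0.03763 yr.

0.0376 yr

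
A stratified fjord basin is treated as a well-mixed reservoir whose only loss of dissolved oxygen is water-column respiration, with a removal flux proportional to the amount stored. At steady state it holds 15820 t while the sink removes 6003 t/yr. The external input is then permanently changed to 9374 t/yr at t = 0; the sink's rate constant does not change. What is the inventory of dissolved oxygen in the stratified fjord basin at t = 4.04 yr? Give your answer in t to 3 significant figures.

The sink rate constant is k = F₀/M₀ = 6003/15820 = 0.3795 yr⁻¹.
Solving dM/dt = F₁ − kM with M(0) = M₀ gives M(t) = F₁/k + (M₀ − F₁/k)·e^(−kt).
F₁/k = 9374/0.3795 = 24704 t; kt = 0.3795 × 4.04 = 1.533, e^(−kt) = 0.2159.
M(4.04) = 24704 + (15820 − 24704) × 0.2159 = 24704 − 1918 = 22786 t.

22800 t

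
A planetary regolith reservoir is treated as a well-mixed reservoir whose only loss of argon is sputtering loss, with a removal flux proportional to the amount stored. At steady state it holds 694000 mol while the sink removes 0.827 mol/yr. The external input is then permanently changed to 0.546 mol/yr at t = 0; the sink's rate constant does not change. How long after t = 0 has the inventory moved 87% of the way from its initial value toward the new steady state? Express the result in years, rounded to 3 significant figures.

τ = M₀/F₀ = 694000/0.827 = 839200 yr.
The remaining gap fraction is e^(−t/τ); 87% covered ⇒ e^(−t/τ) = 0.130.
t = −τ ln(0.130) = 839200 × 2.040 = 1.712×10^6 yr.

1.71×10^6 yr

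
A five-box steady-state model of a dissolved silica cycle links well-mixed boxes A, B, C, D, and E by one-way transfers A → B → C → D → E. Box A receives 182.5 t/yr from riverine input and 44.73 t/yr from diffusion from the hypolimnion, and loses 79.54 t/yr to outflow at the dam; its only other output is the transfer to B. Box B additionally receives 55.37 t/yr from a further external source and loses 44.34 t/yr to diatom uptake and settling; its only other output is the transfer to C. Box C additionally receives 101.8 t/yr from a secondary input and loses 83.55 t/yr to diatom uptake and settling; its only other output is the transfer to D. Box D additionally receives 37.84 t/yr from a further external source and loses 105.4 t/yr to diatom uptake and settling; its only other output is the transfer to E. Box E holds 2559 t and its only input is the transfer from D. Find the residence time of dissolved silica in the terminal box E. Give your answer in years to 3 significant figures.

Box A: F(A→B) = (182.5 + 44.73) − 79.54 = 147.69 t/yr.
Box B: F(B→C) = (147.69 + 55.37) − 44.34 = 158.72 t/yr.
Box C: F(C→D) = (158.72 + 101.8) − 83.55 = 176.97 t/yr.
Box D: F(D→E) = (176.97 + 37.84) − 105.4 = 109.41 t/yr.
Box E throughput = its input = 109.41 t/yr; τ = 2559 / 109.41 = 23.39 yr.

23.4 yr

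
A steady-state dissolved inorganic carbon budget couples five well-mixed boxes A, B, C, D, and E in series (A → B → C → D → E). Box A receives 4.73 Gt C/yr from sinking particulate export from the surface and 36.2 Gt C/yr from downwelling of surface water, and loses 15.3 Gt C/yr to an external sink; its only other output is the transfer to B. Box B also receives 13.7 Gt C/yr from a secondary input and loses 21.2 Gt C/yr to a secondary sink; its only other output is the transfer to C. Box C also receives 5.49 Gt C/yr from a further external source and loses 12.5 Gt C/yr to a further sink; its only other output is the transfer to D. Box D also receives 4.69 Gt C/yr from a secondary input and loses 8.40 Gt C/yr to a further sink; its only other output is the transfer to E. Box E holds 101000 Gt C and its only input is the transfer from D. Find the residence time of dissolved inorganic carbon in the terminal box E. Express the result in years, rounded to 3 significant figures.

13600 yr

Box A: F(A→B) = (4.73 + 36.2) − 15.3 = 25.630 Gt C/yr.
Box B: F(B→C) = (25.630 + 13.7) − 21.2 = 18.130 Gt C/yr.
Box C: F(C→D) = (18.130 + 5.49) − 12.5 = 11.120 Gt C/yr.
Box D: F(D→E) = (11.120 + 4.69) − 8.40 = 7.4100 Gt C/yr.
Box E throughput = its input = 7.4100 Gt C/yr; τ = 101000 / 7.4100 = 13630 yr.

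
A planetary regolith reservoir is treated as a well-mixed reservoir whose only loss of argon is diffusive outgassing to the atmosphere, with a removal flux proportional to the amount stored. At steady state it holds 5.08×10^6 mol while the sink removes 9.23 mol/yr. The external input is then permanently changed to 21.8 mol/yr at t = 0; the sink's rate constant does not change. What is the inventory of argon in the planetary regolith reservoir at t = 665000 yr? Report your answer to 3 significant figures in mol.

Residence time τ = M₀/F₀ = 550400 yr. The eventual steady state is M_∞ = M₀·(F₁/F₀) = 5.08×10^6 × 21.8/9.23 = 1.1998×10^7 mol.
The anomaly ΔM(t) = M(t) − M_∞ decays as ΔM₀·e^(−t/τ) with ΔM₀ = 5.08×10^6 − 1.1998×10^7 = −6.918×10^6 mol.
At t = 665000 yr, e^(−t/τ) = e^(−1.208) = 0.2987, so ΔM = −2.067×10^6 mol and M = 1.1998×10^7 − 2.067×10^6 = 9.9317×10^6 mol.

9.93×10^6 mol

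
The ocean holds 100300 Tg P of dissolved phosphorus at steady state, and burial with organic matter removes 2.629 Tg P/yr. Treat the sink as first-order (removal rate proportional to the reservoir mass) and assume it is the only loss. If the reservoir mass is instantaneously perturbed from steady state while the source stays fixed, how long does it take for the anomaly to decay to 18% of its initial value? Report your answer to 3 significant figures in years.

65400 yr

For a linear reservoir the anomaly decays as exp(−t/τ) with τ = M/F = 100300/2.629 = 38150 yr.
exp(−t/τ) = 0.18 ⇒ t = −τ ln(0.18) = 38150 × 1.715 = 65420 yr.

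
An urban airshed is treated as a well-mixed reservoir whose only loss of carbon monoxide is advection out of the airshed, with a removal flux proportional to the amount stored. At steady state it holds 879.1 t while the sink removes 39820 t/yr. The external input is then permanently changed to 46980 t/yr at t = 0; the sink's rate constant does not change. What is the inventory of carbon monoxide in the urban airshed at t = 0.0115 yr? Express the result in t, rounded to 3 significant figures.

τ = M₀/F₀ = 879.1/39820 = 0.02208 yr; rate constant k = 1/τ.
New steady state M_∞ = F₁/k = F₁·τ = 46980 × 0.02208 = 1037.2 t.
M(t) = M_∞ + (M₀ − M_∞)·e^(−t/τ); t/τ = 0.0115/0.02208 = 0.5209, so e^(−t/τ) = 0.5940.
M(t) = 1037.2 − 158.1 × 0.5940 = 943.28 t.

943 t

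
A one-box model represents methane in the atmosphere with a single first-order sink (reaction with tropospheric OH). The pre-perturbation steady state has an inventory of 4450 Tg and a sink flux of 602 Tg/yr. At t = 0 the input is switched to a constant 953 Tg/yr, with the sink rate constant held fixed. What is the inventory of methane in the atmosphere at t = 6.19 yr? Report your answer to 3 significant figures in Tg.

τ = M₀/F₀ = 4450/602 = 7.392 yr; rate constant k = 1/τ.
New steady state M_∞ = F₁/k = F₁·τ = 953 × 7.392 = 7044.6 Tg.
M(t) = M_∞ + (M₀ − M_∞)·e^(−t/τ); t/τ = 6.19/7.392 = 0.8374, so e^(−t/τ) = 0.4328.
M(t) = 7044.6 − 2595 × 0.4328 = 5921.6 Tg.

5920 Tg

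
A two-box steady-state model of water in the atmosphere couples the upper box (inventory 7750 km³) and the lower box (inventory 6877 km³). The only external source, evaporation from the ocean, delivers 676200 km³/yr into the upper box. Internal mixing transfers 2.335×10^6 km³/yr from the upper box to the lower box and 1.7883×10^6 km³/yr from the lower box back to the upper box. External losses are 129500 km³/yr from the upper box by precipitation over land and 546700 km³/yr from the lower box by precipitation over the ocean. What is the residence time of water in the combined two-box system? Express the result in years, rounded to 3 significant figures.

0.0216 yr

Residence time in the combined system uses the total inventory and the total *external* removal — internal exchanges between the two boxes cancel.
M_total = 7750 + 6877 = 14627 km³.
ΣF_external_out = 129500 + 546700 = 676200 km³/yr.
τ = M_total / ΣF_ext = 14627 / 676200 = 0.02163 yr.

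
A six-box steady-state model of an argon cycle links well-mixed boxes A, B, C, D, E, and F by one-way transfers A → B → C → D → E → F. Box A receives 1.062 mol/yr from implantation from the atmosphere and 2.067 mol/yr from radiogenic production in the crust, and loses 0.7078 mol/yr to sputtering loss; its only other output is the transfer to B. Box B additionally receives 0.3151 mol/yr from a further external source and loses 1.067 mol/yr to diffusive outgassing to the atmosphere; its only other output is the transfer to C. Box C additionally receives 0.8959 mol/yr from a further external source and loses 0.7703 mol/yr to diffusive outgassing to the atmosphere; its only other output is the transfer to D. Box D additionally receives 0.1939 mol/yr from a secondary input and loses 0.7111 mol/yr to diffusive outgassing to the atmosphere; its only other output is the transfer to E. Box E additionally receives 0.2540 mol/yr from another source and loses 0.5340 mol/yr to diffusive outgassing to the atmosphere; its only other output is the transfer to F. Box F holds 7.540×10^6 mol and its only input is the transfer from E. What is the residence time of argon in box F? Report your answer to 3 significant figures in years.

7.56×10^6 yr

Box A: F(A→B) = (1.062 + 2.067) − 0.7078 = 2.4212 mol/yr.
Box B: F(B→C) = (2.4212 + 0.3151) − 1.067 = 1.6693 mol/yr.
Box C: F(C→D) = (1.6693 + 0.8959) − 0.7703 = 1.7949 mol/yr.
Box D: F(D→E) = (1.7949 + 0.1939) − 0.7111 = 1.2777 mol/yr.
Box E: F(E→F) = (1.2777 + 0.2540) − 0.5340 = 0.99770 mol/yr.
Box F throughput = its input = 0.99770 mol/yr; τ = 7.540×10^6 / 0.99770 = 7.557×10^6 yr.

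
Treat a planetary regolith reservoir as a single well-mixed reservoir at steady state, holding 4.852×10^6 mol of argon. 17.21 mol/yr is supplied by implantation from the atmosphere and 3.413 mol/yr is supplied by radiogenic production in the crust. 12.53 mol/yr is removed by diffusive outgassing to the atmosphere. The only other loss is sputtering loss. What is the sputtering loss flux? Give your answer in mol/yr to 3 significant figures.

At steady state ΣF_in = ΣF_out.
ΣF_in = 17.21 + 3.413 = 20.623 mol/yr.
Sputtering loss flux = ΣF_in − (12.53) = 20.623 − 12.53 = 8.093 mol/yr.

8.09 mol/yr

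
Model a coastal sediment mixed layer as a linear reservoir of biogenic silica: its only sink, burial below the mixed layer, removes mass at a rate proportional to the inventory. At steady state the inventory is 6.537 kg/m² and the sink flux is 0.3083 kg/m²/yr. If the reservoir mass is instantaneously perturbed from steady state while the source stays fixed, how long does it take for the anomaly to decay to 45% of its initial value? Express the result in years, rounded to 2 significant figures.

17 yr

For a linear reservoir the anomaly decays as exp(−t/τ) with τ = M/F = 6.537/0.3083 = 21.20 yr.
exp(−t/τ) = 0.45 ⇒ t = −τ ln(0.45) = 21.20 × 0.7985 = 16.93 yr.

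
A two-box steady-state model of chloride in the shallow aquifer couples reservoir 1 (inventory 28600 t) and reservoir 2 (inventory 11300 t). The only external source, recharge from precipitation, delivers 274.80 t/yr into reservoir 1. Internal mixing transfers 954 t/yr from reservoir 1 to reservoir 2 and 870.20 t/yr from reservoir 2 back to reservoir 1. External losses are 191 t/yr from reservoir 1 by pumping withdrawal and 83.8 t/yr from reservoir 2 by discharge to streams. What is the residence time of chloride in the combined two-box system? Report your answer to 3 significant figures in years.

145 yr

Residence time in the combined system uses the total inventory and the total *external* removal — internal exchanges between the two boxes cancel.
M_total = 28600 + 11300 = 39900 t.
ΣF_external_out = 191 + 83.8 = 274.80 t/yr.
τ = M_total / ΣF_ext = 39900 / 274.80 = 145.2 yr.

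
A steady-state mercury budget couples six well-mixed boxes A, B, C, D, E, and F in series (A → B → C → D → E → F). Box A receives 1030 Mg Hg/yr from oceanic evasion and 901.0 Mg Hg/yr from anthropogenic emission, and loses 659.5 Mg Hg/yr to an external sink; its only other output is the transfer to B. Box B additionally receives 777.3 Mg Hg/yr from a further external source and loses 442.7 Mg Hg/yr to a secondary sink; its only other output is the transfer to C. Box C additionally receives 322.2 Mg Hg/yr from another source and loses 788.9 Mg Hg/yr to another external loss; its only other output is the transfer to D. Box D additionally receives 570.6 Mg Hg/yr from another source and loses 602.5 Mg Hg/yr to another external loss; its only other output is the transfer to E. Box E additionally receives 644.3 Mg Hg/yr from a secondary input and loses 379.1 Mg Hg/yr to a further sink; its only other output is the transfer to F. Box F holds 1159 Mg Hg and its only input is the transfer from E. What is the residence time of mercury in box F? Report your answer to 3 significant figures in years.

Box A: F(A→B) = (1030 + 901.0) − 659.5 = 1271.5 Mg Hg/yr.
Box B: F(B→C) = (1271.5 + 777.3) − 442.7 = 1606.1 Mg Hg/yr.
Box C: F(C→D) = (1606.1 + 322.2) − 788.9 = 1139.4 Mg Hg/yr.
Box D: F(D→E) = (1139.4 + 570.6) − 602.5 = 1107.5 Mg Hg/yr.
Box E: F(E→F) = (1107.5 + 644.3) − 379.1 = 1372.7 Mg Hg/yr.
Box F throughput = its input = 1372.7 Mg Hg/yr; τ = 1159 / 1372.7 = 0.8443 yr.

0.844 yr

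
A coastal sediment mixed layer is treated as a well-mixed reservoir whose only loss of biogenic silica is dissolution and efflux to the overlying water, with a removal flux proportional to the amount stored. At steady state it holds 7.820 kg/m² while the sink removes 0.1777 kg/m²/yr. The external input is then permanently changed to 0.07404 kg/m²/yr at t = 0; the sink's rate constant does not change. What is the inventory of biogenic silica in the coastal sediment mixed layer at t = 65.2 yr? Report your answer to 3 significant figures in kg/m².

The sink rate constant is k = F₀/M₀ = 0.1777/7.820 = 0.02272 yr⁻¹.
Solving dM/dt = F₁ − kM with M(0) = M₀ gives M(t) = F₁/k + (M₀ − F₁/k)·e^(−kt).
F₁/k = 0.07404/0.02272 = 3.2583 kg/m²; kt = 0.02272 × 65.2 = 1.482, e^(−kt) = 0.2273.
M(65.2) = 3.2583 + (7.820 − 3.2583) × 0.2273 = 3.2583 + 1.037 = 4.2950 kg/m².

4.30 kg/m²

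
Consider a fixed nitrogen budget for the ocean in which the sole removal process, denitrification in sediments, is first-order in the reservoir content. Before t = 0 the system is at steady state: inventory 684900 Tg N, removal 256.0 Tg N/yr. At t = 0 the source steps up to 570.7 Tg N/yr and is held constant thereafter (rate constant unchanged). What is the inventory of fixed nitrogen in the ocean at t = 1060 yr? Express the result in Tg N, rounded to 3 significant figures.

960000 Tg N

Residence time τ = M₀/F₀ = 2675 yr. The eventual steady state is M_∞ = M₀·(F₁/F₀) = 684900 × 570.7/256.0 = 1.5268×10^6 Tg N.
The anomaly ΔM(t) = M(t) − M_∞ decays as ΔM₀·e^(−t/τ) with ΔM₀ = 684900 − 1.5268×10^6 = −841900 Tg N.
At t = 1060 yr, e^(−t/τ) = e^(−0.3962) = 0.6729, so ΔM = −566500 Tg N and M = 1.5268×10^6 − 566500 = 960330 Tg N.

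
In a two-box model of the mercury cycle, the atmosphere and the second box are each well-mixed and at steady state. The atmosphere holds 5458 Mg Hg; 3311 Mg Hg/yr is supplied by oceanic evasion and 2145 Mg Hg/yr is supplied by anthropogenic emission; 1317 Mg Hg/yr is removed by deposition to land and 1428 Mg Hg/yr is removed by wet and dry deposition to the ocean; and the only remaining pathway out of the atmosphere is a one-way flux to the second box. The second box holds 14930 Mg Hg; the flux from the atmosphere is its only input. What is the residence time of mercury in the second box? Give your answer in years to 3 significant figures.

Balance the atmosphere: ΣF_in = 3311 + 2145 = 5456.0 Mg Hg/yr.
Flux to the second box = ΣF_in − (1317 + 1428) = 2711.0 Mg Hg/yr.
At steady state the output of the second box equals its input, 2711.0 Mg Hg/yr.
τ = M / F = 14930 / 2711.0 = 5.507 yr.

5.51 yr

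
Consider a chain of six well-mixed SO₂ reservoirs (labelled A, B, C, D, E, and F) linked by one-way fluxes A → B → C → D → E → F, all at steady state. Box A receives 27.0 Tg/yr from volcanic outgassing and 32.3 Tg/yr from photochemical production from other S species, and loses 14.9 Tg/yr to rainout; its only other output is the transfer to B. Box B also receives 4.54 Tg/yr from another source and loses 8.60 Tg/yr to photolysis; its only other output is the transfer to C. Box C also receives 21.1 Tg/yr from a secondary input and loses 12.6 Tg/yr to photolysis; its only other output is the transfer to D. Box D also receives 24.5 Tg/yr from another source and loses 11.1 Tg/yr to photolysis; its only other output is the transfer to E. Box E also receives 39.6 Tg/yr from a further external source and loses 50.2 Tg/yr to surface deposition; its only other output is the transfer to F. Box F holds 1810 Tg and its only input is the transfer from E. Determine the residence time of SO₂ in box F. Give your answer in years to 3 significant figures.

35.1 yr

Box A: F(A→B) = (27.0 + 32.3) − 14.9 = 44.400 Tg/yr.
Box B: F(B→C) = (44.400 + 4.54) − 8.60 = 40.340 Tg/yr.
Box C: F(C→D) = (40.340 + 21.1) − 12.6 = 48.840 Tg/yr.
Box D: F(D→E) = (48.840 + 24.5) − 11.1 = 62.240 Tg/yr.
Box E: F(E→F) = (62.240 + 39.6) − 50.2 = 51.640 Tg/yr.
Box F throughput = its input = 51.640 Tg/yr; τ = 1810 / 51.640 = 35.05 yr.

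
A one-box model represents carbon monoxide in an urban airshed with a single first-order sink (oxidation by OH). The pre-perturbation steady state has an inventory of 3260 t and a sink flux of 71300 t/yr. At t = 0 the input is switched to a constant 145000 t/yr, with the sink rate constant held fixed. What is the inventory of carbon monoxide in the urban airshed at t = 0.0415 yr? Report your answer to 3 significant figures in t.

5270 t

Residence time τ = M₀/F₀ = 0.04572 yr. The eventual steady state is M_∞ = M₀·(F₁/F₀) = 3260 × 145000/71300 = 6629.7 t.
The anomaly ΔM(t) = M(t) − M_∞ decays as ΔM₀·e^(−t/τ) with ΔM₀ = 3260 − 6629.7 = −3370 t.
At t = 0.0415 yr, e^(−t/τ) = e^(−0.9077) = 0.4035, so ΔM = −1360 t and M = 6629.7 − 1360 = 5270.1 t.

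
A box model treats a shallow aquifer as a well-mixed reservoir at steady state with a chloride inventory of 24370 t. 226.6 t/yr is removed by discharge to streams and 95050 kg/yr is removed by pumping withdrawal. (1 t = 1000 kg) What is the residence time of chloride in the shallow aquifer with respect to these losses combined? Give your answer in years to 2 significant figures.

Convert the pumping withdrawal flux: 95050 kg/yr = 95.05 t/yr.
Total removal = 226.6 + 95.05 = 321.65 t/yr.
τ = M / ΣF_out = 24370 / 321.65 = 75.77 yr.

76 yr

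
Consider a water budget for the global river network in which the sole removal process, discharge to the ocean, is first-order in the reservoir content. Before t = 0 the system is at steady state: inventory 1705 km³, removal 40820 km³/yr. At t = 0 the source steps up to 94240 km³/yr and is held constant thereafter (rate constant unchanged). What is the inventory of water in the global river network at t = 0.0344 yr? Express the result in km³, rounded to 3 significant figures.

2960 km³

The sink rate constant is k = F₀/M₀ = 40820/1705 = 23.94 yr⁻¹.
Solving dM/dt = F₁ − kM with M(0) = M₀ gives M(t) = F₁/k + (M₀ − F₁/k)·e^(−kt).
F₁/k = 94240/23.94 = 3936.3 km³; kt = 23.94 × 0.0344 = 0.8236, e^(−kt) = 0.4389.
M(0.0344) = 3936.3 + (1705 − 3936.3) × 0.4389 = 3936.3 − 979.2 = 2957.1 km³.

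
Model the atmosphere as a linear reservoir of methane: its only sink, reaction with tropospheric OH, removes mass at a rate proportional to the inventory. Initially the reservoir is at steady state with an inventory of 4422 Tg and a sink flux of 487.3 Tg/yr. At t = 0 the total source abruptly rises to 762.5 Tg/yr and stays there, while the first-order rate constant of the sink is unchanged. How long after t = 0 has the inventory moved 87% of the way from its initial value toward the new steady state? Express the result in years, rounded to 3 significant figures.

τ = M₀/F₀ = 4422/487.3 = 9.074 yr.
The remaining gap fraction is e^(−t/τ); 87% covered ⇒ e^(−t/τ) = 0.130.
t = −τ ln(0.130) = 9.074 × 2.040 = 18.51 yr.

18.5 yr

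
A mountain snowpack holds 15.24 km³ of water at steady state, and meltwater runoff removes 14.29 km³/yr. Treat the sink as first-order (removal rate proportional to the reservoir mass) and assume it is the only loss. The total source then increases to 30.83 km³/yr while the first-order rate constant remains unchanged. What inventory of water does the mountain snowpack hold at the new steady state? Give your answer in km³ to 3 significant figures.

32.9 km³

Rate constant k = F/M = 14.29 / 15.24 = 0.9377 yr⁻¹.
At the new steady state, source = k·M_new ⇒ M_new = 30.83 / 0.9377 = 32.88 km³.
(Equivalently M_new = M × F_new/F_old = 15.24 × 30.83/14.29.)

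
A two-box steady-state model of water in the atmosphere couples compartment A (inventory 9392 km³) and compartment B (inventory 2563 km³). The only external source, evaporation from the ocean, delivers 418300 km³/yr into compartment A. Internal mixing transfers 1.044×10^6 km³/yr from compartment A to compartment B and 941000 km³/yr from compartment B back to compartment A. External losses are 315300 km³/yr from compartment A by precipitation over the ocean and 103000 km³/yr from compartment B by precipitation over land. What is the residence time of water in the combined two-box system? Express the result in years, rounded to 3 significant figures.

0.0286 yr

Treat the two boxes together as one reservoir: the mixing fluxes between them are internal recycling, so τ = ΣM / Σ(external losses).
M_total = 9392 + 2563 = 11955 km³.
ΣF_external_out = 315300 + 103000 = 418300 km³/yr.
τ = M_total / ΣF_ext = 11955 / 418300 = 0.02858 yr.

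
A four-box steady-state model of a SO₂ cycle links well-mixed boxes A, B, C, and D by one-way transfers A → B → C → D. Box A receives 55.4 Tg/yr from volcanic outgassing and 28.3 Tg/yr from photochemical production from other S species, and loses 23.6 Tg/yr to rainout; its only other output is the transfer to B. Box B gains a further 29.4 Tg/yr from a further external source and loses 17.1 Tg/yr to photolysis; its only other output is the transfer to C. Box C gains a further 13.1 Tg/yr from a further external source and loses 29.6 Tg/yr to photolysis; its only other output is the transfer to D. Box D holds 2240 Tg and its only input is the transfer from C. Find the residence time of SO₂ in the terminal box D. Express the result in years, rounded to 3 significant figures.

Box A: F(A→B) = (55.4 + 28.3) − 23.6 = 60.100 Tg/yr.
Box B: F(B→C) = (60.100 + 29.4) − 17.1 = 72.400 Tg/yr.
Box C: F(C→D) = (72.400 + 13.1) − 29.6 = 55.900 Tg/yr.
Box D throughput = its input = 55.900 Tg/yr; τ = 2240 / 55.900 = 40.07 yr.

40.1 yr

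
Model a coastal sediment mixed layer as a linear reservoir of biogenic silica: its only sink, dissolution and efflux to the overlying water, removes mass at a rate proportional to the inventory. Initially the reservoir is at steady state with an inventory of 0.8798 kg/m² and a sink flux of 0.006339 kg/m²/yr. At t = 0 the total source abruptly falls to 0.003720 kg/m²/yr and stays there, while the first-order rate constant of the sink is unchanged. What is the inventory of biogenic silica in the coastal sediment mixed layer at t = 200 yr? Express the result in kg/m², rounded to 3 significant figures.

0.602 kg/m²

Residence time τ = M₀/F₀ = 138.8 yr. The eventual steady state is M_∞ = M₀·(F₁/F₀) = 0.8798 × 0.003720/0.006339 = 0.51630 kg/m².
The anomaly ΔM(t) = M(t) − M_∞ decays as ΔM₀·e^(−t/τ) with ΔM₀ = 0.8798 − 0.51630 = 0.3635 kg/m².
At t = 200 yr, e^(−t/τ) = e^(−1.441) = 0.2367, so ΔM = 0.08604 kg/m² and M = 0.51630 + 0.08604 = 0.60234 kg/m².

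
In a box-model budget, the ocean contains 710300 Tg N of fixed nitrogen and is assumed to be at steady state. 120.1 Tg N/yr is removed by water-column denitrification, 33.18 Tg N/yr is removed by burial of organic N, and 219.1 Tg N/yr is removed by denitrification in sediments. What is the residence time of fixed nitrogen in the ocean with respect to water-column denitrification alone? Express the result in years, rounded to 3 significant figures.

5910 yr

Residence time with respect to a single sink: τ = M / F_sink.
τ = 710300 / 120.1 = 5914 yr.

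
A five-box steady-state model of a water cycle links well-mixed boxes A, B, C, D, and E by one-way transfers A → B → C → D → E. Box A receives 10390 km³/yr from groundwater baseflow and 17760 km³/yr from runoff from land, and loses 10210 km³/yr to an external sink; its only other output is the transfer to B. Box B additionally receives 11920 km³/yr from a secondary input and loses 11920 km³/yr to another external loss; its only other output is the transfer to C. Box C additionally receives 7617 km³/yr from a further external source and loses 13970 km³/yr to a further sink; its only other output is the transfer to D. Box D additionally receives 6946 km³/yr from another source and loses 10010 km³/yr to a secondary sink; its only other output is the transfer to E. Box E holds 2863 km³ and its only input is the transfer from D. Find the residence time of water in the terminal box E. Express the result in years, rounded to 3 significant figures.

0.336 yr

Box A: F(A→B) = (10390 + 17760) − 10210 = 17940 km³/yr.
Box B: F(B→C) = (17940 + 11920) − 11920 = 17940 km³/yr.
Box C: F(C→D) = (17940 + 7617) − 13970 = 11587 km³/yr.
Box D: F(D→E) = (11587 + 6946) − 10010 = 8523.0 km³/yr.
Box E throughput = its input = 8523.0 km³/yr; τ = 2863 / 8523.0 = 0.3359 yr.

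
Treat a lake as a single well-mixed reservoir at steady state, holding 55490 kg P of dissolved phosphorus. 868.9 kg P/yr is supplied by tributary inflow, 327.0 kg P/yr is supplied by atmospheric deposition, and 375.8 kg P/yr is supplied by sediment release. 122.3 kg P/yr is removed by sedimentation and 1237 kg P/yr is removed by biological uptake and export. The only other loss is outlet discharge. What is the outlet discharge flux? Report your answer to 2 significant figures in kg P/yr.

At steady state ΣF_in = ΣF_out.
ΣF_in = 868.9 + 327.0 + 375.8 = 1571.7 kg P/yr.
Outlet discharge flux = ΣF_in − (122.3 + 1237) = 1571.7 − 1359 = 212.4 kg P/yr.

210 kg P/yr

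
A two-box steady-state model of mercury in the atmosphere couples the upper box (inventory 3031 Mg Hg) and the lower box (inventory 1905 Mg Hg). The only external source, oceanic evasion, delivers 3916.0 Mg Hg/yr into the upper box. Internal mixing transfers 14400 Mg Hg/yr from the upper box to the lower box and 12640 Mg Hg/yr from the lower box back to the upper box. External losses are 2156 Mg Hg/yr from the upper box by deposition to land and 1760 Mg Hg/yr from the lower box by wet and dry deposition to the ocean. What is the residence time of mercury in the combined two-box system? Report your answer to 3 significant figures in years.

1.26 yr

Treat the two boxes together as one reservoir: the mixing fluxes between them are internal recycling, so τ = ΣM / Σ(external losses).
M_total = 3031 + 1905 = 4936.0 Mg Hg.
ΣF_external_out = 2156 + 1760 = 3916.0 Mg Hg/yr.
τ = M_total / ΣF_ext = 4936.0 / 3916.0 = 1.260 yr.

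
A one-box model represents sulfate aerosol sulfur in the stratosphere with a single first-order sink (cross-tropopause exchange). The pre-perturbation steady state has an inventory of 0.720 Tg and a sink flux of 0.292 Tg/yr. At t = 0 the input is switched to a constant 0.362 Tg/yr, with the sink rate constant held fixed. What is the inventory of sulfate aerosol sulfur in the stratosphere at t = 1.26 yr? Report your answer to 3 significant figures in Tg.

0.789 Tg

τ = M₀/F₀ = 0.720/0.292 = 2.466 yr; rate constant k = 1/τ.
New steady state M_∞ = F₁/k = F₁·τ = 0.362 × 2.466 = 0.89260 Tg.
M(t) = M_∞ + (M₀ − M_∞)·e^(−t/τ); t/τ = 1.26/2.466 = 0.5110, so e^(−t/τ) = 0.5999.
M(t) = 0.89260 − 0.1726 × 0.5999 = 0.78906 Tg.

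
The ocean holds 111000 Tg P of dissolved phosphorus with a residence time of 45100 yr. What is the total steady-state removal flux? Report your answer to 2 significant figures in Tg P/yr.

2.5 Tg P/yr

F = M / τ = 111000 / 45100 = 2.461 Tg P/yr.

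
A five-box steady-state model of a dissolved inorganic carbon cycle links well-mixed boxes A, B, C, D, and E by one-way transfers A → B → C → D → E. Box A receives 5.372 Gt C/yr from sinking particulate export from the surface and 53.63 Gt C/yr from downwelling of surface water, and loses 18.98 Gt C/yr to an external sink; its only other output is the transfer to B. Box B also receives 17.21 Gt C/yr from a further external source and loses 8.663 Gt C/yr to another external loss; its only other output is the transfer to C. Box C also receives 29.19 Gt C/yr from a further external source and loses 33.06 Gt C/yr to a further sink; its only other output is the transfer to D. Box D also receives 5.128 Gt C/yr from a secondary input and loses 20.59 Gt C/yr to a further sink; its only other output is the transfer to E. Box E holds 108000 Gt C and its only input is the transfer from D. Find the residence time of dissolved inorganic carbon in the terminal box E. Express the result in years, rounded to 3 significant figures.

3690 yr

Box A: F(A→B) = (5.372 + 53.63) − 18.98 = 40.022 Gt C/yr.
Box B: F(B→C) = (40.022 + 17.21) − 8.663 = 48.569 Gt C/yr.
Box C: F(C→D) = (48.569 + 29.19) − 33.06 = 44.699 Gt C/yr.
Box D: F(D→E) = (44.699 + 5.128) − 20.59 = 29.237 Gt C/yr.
Box E throughput = its input = 29.237 Gt C/yr; τ = 108000 / 29.237 = 3694 yr.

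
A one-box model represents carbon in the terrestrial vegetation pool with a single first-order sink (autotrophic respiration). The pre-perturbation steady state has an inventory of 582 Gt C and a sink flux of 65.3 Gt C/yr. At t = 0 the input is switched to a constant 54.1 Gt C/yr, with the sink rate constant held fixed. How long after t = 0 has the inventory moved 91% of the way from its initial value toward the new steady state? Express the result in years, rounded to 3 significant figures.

21.5 yr

τ = M₀/F₀ = 582/65.3 = 8.913 yr.
The remaining gap fraction is e^(−t/τ); 91% covered ⇒ e^(−t/τ) = 0.0900.
t = −τ ln(0.0900) = 8.913 × 2.408 = 21.46 yr.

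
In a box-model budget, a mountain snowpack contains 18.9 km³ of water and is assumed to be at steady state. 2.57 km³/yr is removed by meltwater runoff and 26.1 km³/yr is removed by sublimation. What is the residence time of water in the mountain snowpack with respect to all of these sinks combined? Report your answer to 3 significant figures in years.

Total removal flux = 2.57 + 26.1 = 28.670 km³/yr.
τ = M / ΣF_out = 18.9 / 28.670 = 0.6592 yr.

0.659 yr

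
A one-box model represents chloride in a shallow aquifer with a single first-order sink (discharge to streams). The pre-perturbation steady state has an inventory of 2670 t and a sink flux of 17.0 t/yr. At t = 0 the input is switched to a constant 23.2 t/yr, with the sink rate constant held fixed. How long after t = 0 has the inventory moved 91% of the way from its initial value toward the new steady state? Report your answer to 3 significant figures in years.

378 yr

τ = M₀/F₀ = 2670/17.0 = 157.1 yr.
The remaining gap fraction is e^(−t/τ); 91% covered ⇒ e^(−t/τ) = 0.0900.
t = −τ ln(0.0900) = 157.1 × 2.408 = 378.2 yr.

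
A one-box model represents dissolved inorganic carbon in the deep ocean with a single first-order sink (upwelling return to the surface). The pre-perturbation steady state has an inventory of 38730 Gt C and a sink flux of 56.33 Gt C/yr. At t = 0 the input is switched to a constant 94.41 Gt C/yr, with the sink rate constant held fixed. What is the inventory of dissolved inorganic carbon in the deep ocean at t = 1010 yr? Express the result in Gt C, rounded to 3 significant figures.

58900 Gt C

τ = M₀/F₀ = 38730/56.33 = 687.6 yr; rate constant k = 1/τ.
New steady state M_∞ = F₁/k = F₁·τ = 94.41 × 687.6 = 64912 Gt C.
M(t) = M_∞ + (M₀ − M_∞)·e^(−t/τ); t/τ = 1010/687.6 = 1.469, so e^(−t/τ) = 0.2302.
M(t) = 64912 − 26180 × 0.2302 = 58886 Gt C.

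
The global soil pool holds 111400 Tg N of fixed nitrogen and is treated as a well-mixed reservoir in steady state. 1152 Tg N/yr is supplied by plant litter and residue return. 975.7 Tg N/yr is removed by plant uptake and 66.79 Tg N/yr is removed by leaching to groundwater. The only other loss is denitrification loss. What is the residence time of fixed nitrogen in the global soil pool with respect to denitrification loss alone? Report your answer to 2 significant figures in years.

At steady state ΣF_in = ΣF_out.
ΣF_in = 1152.0 Tg N/yr.
Denitrification loss flux = ΣF_in − (975.7 + 66.79) = 1152.0 − 1042 = 109.5 Tg N/yr.
τ = M / F = 111400 / 109.5 = 1017 yr.

1000 yr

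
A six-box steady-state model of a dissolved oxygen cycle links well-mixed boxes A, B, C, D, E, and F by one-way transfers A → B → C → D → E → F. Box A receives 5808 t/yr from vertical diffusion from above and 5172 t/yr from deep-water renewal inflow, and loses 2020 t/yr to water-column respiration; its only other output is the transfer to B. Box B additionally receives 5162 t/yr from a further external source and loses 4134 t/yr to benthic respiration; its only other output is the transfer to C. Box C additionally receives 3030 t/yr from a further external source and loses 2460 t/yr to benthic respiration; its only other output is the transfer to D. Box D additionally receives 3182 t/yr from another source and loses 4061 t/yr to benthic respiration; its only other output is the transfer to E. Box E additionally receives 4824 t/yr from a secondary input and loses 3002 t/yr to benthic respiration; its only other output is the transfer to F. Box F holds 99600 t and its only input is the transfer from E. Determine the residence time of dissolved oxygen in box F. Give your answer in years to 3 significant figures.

Box A: F(A→B) = (5808 + 5172) − 2020 = 8960.0 t/yr.
Box B: F(B→C) = (8960.0 + 5162) − 4134 = 9988.0 t/yr.
Box C: F(C→D) = (9988.0 + 3030) − 2460 = 10558 t/yr.
Box D: F(D→E) = (10558 + 3182) − 4061 = 9679.0 t/yr.
Box E: F(E→F) = (9679.0 + 4824) − 3002 = 11501 t/yr.
Box F throughput = its input = 11501 t/yr; τ = 99600 / 11501 = 8.660 yr.

8.66 yr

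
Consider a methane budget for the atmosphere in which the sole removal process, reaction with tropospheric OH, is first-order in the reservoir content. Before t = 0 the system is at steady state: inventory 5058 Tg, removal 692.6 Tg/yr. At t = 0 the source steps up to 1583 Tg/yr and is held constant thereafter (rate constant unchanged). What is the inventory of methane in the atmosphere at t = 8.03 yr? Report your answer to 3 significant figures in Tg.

τ = M₀/F₀ = 5058/692.6 = 7.303 yr; rate constant k = 1/τ.
New steady state M_∞ = F₁/k = F₁·τ = 1583 × 7.303 = 11561 Tg.
M(t) = M_∞ + (M₀ − M_∞)·e^(−t/τ); t/τ = 8.03/7.303 = 1.100, so e^(−t/τ) = 0.3330.
M(t) = 11561 − 6503 × 0.3330 = 9395.1 Tg.

9400 Tg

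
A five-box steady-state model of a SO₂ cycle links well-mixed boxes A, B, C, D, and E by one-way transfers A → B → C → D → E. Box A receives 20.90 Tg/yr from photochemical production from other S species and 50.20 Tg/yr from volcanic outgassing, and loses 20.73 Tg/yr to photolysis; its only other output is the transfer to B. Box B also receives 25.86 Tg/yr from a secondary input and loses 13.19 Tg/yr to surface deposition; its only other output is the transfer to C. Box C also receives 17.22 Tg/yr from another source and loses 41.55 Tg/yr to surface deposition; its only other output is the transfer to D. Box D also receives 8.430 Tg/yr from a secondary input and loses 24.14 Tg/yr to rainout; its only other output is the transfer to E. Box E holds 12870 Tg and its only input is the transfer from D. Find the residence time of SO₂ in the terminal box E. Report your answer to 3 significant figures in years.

560 yr

Box A: F(A→B) = (20.90 + 50.20) − 20.73 = 50.370 Tg/yr.
Box B: F(B→C) = (50.370 + 25.86) − 13.19 = 63.040 Tg/yr.
Box C: F(C→D) = (63.040 + 17.22) − 41.55 = 38.710 Tg/yr.
Box D: F(D→E) = (38.710 + 8.430) − 24.14 = 23.000 Tg/yr.
Box E throughput = its input = 23.000 Tg/yr; τ = 12870 / 23.000 = 559.6 yr.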